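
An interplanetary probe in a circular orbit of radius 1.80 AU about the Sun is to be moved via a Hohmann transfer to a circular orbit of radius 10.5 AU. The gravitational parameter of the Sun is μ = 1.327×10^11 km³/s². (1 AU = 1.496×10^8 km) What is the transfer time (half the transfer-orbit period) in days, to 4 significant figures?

In km: r₁ = 1.80 × 1.496×10^8 = 2.6928×10^8 km; r₂ = 10.5 × 1.496×10^8 = 1.5708×10^9 km.
Transfer-ellipse semi-major axis a_t = (r₁ + r₂)/2 = (2.6928×10^8 + 1.5708×10^9)/2 = 9.2004×10^8 km.
By Kepler's third law the transfer-orbit period is T = 2π√(a_t³/μ), so t = T/2 = 2.407×10^8 s.
Converting: 2.407×10^8 s ÷ 86400 s/day = 2786 days.

t = 2786 days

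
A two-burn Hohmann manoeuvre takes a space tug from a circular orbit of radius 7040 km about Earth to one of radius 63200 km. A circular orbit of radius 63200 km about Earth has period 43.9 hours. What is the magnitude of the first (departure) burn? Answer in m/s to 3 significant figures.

Δv₁ = 2570 m/s

From Kepler's third law T² = 4π²r³/μ at r = 63200 km, T = 43.9 hours = 43.9 × 3600 s = 1.5804×10^5 s: μ = 4π²r³/T² = 3.99004×10^5 km³/s².
The Hohmann ellipse has a_t = (r₁ + r₂)/2 = 35120 km.
Circular speed at r = 7040 km: v_c = √(μ/r) = 7.5284 km/s.
Transfer-orbit speed at the same r (vis-viva, a = a_t): v_t = √[μ(2/r − 1/a_t)] = 10.099 km/s.
Δv₁ = |v_t − v_c| = |10.099 − 7.5284| = 2.571 km/s.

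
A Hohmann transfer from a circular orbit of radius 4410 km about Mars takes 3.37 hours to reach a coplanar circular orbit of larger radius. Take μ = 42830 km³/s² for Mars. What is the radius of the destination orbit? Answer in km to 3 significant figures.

Transfer time t = 3.37 hours = 12132 s, and t = π√(a_t³/μ).
So a_t = (μ t²/π²)^(1/3) = (42830 × (12132)² / π²)^(1/3) = 8612.0 km.
Since a_t = (r₁ + r₂)/2, r₂ = 2a_t − r₁ = 2×8612.0 − 4410 = 12814 km.

r₂ = 12800 km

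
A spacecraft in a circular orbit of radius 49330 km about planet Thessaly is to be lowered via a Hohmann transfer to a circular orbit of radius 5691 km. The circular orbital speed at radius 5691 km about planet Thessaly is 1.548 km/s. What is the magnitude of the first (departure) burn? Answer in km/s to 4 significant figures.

Δv₁ = 0.2866 km/s

From the circular-orbit relation v² = μ/r at r = 5691 km: μ = v²r = (1.548)² × 5691 = 13637.4 km³/s².
The Hohmann ellipse has a_t = (r₁ + r₂)/2 = 27510.5 km.
Circular speed at r = 49330 km: v_c = √(μ/r) = 0.525787 km/s.
Transfer-orbit speed at the same r (vis-viva, a = a_t): v_t = √[μ(2/r − 1/a_t)] = 0.239141 km/s.
Δv₁ = |v_t − v_c| = |0.239141 − 0.525787| = 0.2866 km/s.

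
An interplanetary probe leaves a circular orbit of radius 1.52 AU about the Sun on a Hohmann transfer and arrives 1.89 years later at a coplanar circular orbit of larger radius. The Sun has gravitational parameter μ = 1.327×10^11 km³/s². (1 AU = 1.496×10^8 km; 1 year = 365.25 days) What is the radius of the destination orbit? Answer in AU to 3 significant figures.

In km: r₁ = 1.52 × 1.496×10^8 = 2.27392×10^8 km.
Transfer time t = 1.89 years × 365.25 × 86400 s = 5.9643864×10^7 s, and t = π√(a_t³/μ).
So a_t = (μ t²/π²)^(1/3) = (1.327×10^11 × (5.9643864×10^7)² / π²)^(1/3) = 3.6300×10^8 km.
Since a_t = (r₁ + r₂)/2, r₂ = 2a_t − r₁ = 2×3.6300×10^8 − 2.27392×10^8 = 4.98608×10^8 km.
In AU: r₂ = 4.98608×10^8 / 1.496×10^8 = 3.33 AU.

r₂ = 3.33 AU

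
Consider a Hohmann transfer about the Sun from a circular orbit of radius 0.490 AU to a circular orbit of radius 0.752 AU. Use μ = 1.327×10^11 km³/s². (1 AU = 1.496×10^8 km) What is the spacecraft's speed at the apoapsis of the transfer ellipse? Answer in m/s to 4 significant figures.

v = 30510 m/s

In km: r₁ = 0.490 × 1.496×10^8 = 7.3304×10^7 km; r₂ = 0.752 × 1.496×10^8 = 1.124992×10^8 km.
The Hohmann ellipse has a_t = (r₁ + r₂)/2 = 9.29016×10^7 km.
The apoapsis of the transfer ellipse is at r = 1.124992×10^8 km.
Vis-viva: v = √[μ(2/r − 1/a_t)] = √[1.327×10^11 × (2/1.124992×10^8 − 1/9.29016×10^7)] = 30.51 km/s.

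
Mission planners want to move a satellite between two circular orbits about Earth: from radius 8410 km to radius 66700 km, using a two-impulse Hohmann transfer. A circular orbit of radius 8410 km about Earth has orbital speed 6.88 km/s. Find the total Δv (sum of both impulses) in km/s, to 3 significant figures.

Δv = 3.58 km/s

From the circular-orbit relation v² = μ/r at r = 8410 km: μ = v²r = (6.88)² × 8410 = 3.98082×10^5 km³/s².
The Hohmann ellipse has a_t = (r₁ + r₂)/2 = 37555 km.
At r₁ the circular-orbit speed is v₁ = √(μ/r₁) = 6.880 km/s.
On the transfer ellipse at r₁, vis-viva equation gives v_p = √[μ(2/r₁ − 1/a_t)] = 9.169 km/s.
First burn Δv₁ = |v_p − v₁| = 2.289 km/s.
At r₂, v₂ = √(μ/r₂) = 2.443 km/s.
Transfer-orbit speed at r₂: v_a = √[μ(2/r₂ − 1/a_t)] = 1.156 km/s.
Second burn Δv₂ = |v₂ − v_a| = 1.287 km/s.
Total Δv = Δv₁ + Δv₂ = 3.576 km/s.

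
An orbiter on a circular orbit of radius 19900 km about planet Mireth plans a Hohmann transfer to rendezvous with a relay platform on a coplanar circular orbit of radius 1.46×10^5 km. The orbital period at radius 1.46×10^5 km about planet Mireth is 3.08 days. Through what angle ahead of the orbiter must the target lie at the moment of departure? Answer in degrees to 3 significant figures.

φ = 103°

From Kepler's third law T² = 4π²r³/μ at r = 1.46×10^5 km, T = 3.08 days = 3.08 × 86400 s = 2.66112×10^5 s: μ = 4π²r³/T² = 1.73496×10^6 km³/s².
Semi-major axis of the transfer orbit: a_t = (19900 + 1.460×10^5)/2 = 82950 km.
Transfer time t = π√(a_t³/μ) = 56981 s.
Target angular speed ω₂ = √(μ/r₂³) = 2.3611×10^-5 rad/s.
Angle swept by the target during transfer: ω₂·t = 1.34538 rad = 77.08°.
The orbiter traverses 180° on the transfer ellipse, so the target must lead by 180° − 77.08° = 103°.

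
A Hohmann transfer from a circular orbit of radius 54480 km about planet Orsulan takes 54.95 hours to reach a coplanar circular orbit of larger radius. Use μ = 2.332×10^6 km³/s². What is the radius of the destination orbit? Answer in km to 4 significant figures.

Transfer time t = 54.95 hours = 1.9782×10^5 s, and t = π√(a_t³/μ).
So a_t = (μ t²/π²)^(1/3) = (2.332×10^6 × (1.9782×10^5)² / π²)^(1/3) = 2.0989×10^5 km.
Since a_t = (r₁ + r₂)/2, r₂ = 2a_t − r₁ = 2×2.0989×10^5 − 54480 = 3.653×10^5 km.

r₂ = 3.653×10^5 km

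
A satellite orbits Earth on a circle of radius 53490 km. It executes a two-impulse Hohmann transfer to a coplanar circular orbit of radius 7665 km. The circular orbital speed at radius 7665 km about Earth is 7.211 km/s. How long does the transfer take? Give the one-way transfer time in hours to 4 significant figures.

From the circular-orbit relation v² = μ/r at r = 7665 km: μ = v²r = (7.211)² × 7665 = 3.98569×10^5 km³/s².
The Hohmann ellipse has a_t = (r₁ + r₂)/2 = 30577.5 km.
Half the transfer-orbit period gives t = π√(a_t³/μ) = 26607 s.
Converting: 26607 s ÷ 3600 s/hour = 7.391 hours.

t = 7.391 hours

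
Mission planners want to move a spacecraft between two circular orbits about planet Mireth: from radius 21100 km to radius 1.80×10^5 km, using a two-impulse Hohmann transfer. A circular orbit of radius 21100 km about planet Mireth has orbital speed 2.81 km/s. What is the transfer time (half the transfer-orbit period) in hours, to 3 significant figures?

t = 68.2 hours

From the circular-orbit relation v² = μ/r at r = 21100 km: μ = v²r = (2.81)² × 21100 = 1.66608×10^5 km³/s².
Semi-major axis of the transfer orbit: a_t = (21100 + 1.800×10^5)/2 = 1.0055×10^5 km.
By Kepler's third law the transfer-orbit period is T = 2π√(a_t³/μ), so t = T/2 = 2.454×10^5 s.
Converting: 2.454×10^5 s ÷ 3600 s/hour = 68.2 hours.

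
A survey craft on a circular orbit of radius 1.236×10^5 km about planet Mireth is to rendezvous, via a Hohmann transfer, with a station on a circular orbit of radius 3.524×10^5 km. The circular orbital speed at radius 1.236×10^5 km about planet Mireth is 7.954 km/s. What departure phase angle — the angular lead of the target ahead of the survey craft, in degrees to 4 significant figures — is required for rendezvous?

From the circular-orbit relation v² = μ/r at r = 1.236×10^5 km: μ = v²r = (7.954)² × 1.236×10^5 = 7.81969×10^6 km³/s².
Semi-major axis of the transfer orbit: a_t = (1.236×10^5 + 3.524×10^5)/2 = 2.380×10^5 km.
The half-period of the transfer ellipse is t = π√(a_t³/μ) = 1.30443×10^5 s.
The target's mean motion on its circular orbit is ω₂ = √(μ/r₂³) = 1.33672×10^-5 rad/s.
Angle swept by the target during transfer: ω₂·t = 1.74366 rad = 99.90°.
The survey craft traverses 180° on the transfer ellipse, so the target must lead by 180° − 99.90° = 80.10°.

φ = 80.10°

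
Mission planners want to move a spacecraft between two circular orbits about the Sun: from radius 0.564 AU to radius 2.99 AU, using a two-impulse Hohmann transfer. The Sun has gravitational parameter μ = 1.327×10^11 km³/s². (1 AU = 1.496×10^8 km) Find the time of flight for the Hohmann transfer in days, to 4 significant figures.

t = 432.6 days

In km: r₁ = 0.564 × 1.496×10^8 = 8.43744×10^7 km; r₂ = 2.99 × 1.496×10^8 = 4.47304×10^8 km.
Semi-major axis of the transfer orbit: a_t = (8.43744×10^7 + 4.47304×10^8)/2 = 2.658392×10^8 km.
Transfer time t = π√(a_t³/μ) = π√((2.658392×10^8)³ / 1.327×10^11) = 3.738×10^7 s.
Converting: 3.738×10^7 s ÷ 86400 s/day = 432.6 days.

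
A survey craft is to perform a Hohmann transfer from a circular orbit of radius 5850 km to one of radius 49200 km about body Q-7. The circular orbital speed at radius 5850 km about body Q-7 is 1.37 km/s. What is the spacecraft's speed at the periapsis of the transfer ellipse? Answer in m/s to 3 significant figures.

From the circular-orbit relation v² = μ/r at r = 5850 km: μ = v²r = (1.37)² × 5850 = 10979.9 km³/s².
Semi-major axis of the transfer orbit: a_t = (5850 + 49200)/2 = 27525 km.
At periapsis, r = 5850 km.
From the vis-viva equation, v = √[μ(2/r − 1/a_t)] = 1.832 km/s.

v = 1830 m/s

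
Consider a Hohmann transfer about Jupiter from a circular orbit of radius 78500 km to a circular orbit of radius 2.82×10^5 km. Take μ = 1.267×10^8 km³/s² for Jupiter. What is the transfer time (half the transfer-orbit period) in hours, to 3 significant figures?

Semi-major axis of the transfer orbit: a_t = (78500 + 2.820×10^5)/2 = 1.8025×10^5 km.
Half the transfer-orbit period gives t = π√(a_t³/μ) = 21360 s.
Converting: 21360 s ÷ 3600 s/hour = 5.93 hours.

t = 5.93 hours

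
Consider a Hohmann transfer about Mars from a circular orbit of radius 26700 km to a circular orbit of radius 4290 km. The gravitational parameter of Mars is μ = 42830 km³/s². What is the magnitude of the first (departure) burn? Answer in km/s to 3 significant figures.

Transfer-ellipse semi-major axis a_t = (r₁ + r₂)/2 = (26700 + 4290)/2 = 15495 km.
Circular speed at r = 26700 km: v_c = √(μ/r) = 1.2665 km/s.
Vis-viva on the transfer ellipse at r = 26700 km gives v_t = √[μ(2/r − 1/a_t)] = 0.66642 km/s.
Δv₁ = |v_t − v_c| = |0.66642 − 1.2665| = 0.6001 km/s.

Δv₁ = 0.600 km/s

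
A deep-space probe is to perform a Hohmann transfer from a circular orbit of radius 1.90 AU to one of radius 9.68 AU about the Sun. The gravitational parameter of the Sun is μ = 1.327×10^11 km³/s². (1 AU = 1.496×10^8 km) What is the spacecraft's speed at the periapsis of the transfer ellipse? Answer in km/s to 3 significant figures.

In km: r₁ = 1.90 × 1.496×10^8 = 2.8424×10^8 km; r₂ = 9.68 × 1.496×10^8 = 1.448128×10^9 km.
Transfer-ellipse semi-major axis a_t = (r₁ + r₂)/2 = (2.8424×10^8 + 1.448128×10^9)/2 = 8.66184×10^8 km.
The periapsis of the transfer ellipse is at r = 2.8424×10^8 km.
From the vis-viva equation, v = √[μ(2/r − 1/a_t)] = 27.94 km/s.

v = 27.9 km/s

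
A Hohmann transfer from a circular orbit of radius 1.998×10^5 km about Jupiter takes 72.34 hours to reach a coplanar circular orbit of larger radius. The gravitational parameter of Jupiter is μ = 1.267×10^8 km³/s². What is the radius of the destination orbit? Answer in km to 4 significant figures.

r₂ = 1.710×10^6 km

Transfer time t = 72.34 hours = 2.60424×10^5 s, and t = π√(a_t³/μ).
So a_t = (μ t²/π²)^(1/3) = (1.267×10^8 × (2.60424×10^5)² / π²)^(1/3) = 9.5487×10^5 km.
Since a_t = (r₁ + r₂)/2, r₂ = 2a_t − r₁ = 2×9.5487×10^5 − 1.998×10^5 = 1.70994×10^6 km.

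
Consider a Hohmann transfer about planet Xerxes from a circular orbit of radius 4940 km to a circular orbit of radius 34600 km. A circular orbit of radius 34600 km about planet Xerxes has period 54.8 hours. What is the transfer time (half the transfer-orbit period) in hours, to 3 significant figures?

From Kepler's third law T² = 4π²r³/μ at r = 34600 km, T = 54.8 hours = 54.8 × 3600 s = 1.9728×10^5 s: μ = 4π²r³/T² = 42016.7 km³/s².
Transfer-ellipse semi-major axis a_t = (r₁ + r₂)/2 = (4940 + 34600)/2 = 19770 km.
By Kepler's third law the transfer-orbit period is T = 2π√(a_t³/μ), so t = T/2 = 42600 s.
Converting: 42600 s ÷ 3600 s/hour = 11.8 hours.

t = 11.8 hours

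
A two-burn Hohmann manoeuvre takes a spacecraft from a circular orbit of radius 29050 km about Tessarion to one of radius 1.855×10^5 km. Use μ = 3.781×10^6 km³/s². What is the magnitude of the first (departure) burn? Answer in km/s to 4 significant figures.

Transfer-ellipse semi-major axis a_t = (r₁ + r₂)/2 = (29050 + 1.855×10^5)/2 = 1.07275×10^5 km.
On the circular orbit at r = 29050 km, v_c = √(μ/r) = 11.4085 km/s.
Vis-viva on the transfer ellipse at r = 29050 km gives v_t = √[μ(2/r − 1/a_t)] = 15.0021 km/s.
Δv₁ = |v_t − v_c| = |15.0021 − 11.4085| = 3.594 km/s.

Δv₁ = 3.594 km/s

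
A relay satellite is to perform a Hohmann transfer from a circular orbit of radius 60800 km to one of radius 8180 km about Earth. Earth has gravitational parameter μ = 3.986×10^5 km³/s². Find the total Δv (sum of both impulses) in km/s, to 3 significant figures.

Δv = 3.60 km/s

The Hohmann ellipse has a_t = (r₁ + r₂)/2 = 34490 km.
Circular speed at r₁: v₁ = √(μ/r₁) = √(3.986×10^5/60800) = 2.56045 km/s.
Transfer-orbit speed at r₁ (v² = μ(2/r − 1/a)): v_a = √[μ(2/r₁ − 1/a_t)] = 1.24694 km/s.
First burn Δv₁ = |v_a − v₁| = 1.3135 km/s.
Circular speed at r₂: v₂ = √(μ/r₂) = 6.9805878 km/s.
Transfer-orbit speed at r₂: v_p = √[μ(2/r₂ − 1/a_t)] = 9.2682382 km/s.
Second burn Δv₂ = |v₂ − v_p| = 2.2877 km/s.
Δv = Δv₁ + Δv₂ = 1.3135 + 2.2877 = 3.601 km/s.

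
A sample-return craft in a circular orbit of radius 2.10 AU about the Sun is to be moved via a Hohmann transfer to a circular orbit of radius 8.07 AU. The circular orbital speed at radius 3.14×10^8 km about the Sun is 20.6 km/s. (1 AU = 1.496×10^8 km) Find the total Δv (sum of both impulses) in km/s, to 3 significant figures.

From the circular-orbit relation v² = μ/r at r = 3.14×10^8 km: μ = v²r = (20.6)² × 3.14×10^8 = 1.33249×10^11 km³/s².
In km: r₁ = 2.10 × 1.496×10^8 = 3.1416×10^8 km; r₂ = 8.07 × 1.496×10^8 = 1.207272×10^9 km.
Semi-major axis of the transfer orbit: a_t = (3.1416×10^8 + 1.207272×10^9)/2 = 7.60716×10^8 km.
At r₁ the circular-orbit speed is v₁ = √(μ/r₁) = 20.59 km/s.
Transfer-orbit speed at r₁ (vis-viva equation): v_p = √[μ(2/r₁ − 1/a_t)] = 25.94 km/s.
First burn Δv₁ = |v_p − v₁| = 5.350 km/s.
At r₂, v₂ = √(μ/r₂) = 10.5058 km/s.
Transfer-orbit speed at r₂: v_a = √[μ(2/r₂ − 1/a_t)] = 6.75140 km/s.
Second burn Δv₂ = |v₂ − v_a| = 3.754 km/s.
Total Δv = Δv₁ + Δv₂ = 9.104 km/s.

Δv = 9.10 km/s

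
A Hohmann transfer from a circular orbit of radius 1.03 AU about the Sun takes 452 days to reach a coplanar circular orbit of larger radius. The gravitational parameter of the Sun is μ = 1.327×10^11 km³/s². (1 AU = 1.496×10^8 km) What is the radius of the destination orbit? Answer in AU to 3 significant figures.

r₂ = 2.63 AU

In km: r₁ = 1.03 × 1.496×10^8 = 1.54088×10^8 km.
Transfer time t = 452 days = 3.90528×10^7 s, and t = π√(a_t³/μ).
So a_t = (μ t²/π²)^(1/3) = (1.327×10^11 × (3.90528×10^7)² / π²)^(1/3) = 2.7371×10^8 km.
Since a_t = (r₁ + r₂)/2, r₂ = 2a_t − r₁ = 2×2.7371×10^8 − 1.54088×10^8 = 3.93332×10^8 km.
In AU: r₂ = 3.93332×10^8 / 1.496×10^8 = 2.63 AU.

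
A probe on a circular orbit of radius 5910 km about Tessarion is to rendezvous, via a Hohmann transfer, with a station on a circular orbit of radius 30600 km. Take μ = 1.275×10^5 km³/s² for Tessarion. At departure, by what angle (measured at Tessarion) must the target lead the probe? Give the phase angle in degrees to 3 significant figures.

Semi-major axis of the transfer orbit: a_t = (5910 + 30600)/2 = 18255 km.
The half-period of the transfer ellipse is t = π√(a_t³/μ) = 21700 s.
Target angular speed ω₂ = √(μ/r₂³) = 6.671×10^-5 rad/s.
Angle swept by the target during transfer: ω₂·t = 1.4476 rad = 82.94°.
Arrival is 180° from departure on the ellipse, so φ = 180° − 82.94° = 97.1°.

φ = 97.1°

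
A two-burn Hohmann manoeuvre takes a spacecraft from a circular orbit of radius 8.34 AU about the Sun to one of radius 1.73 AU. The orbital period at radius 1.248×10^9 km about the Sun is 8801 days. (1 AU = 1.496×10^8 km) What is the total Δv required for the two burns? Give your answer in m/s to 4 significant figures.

Δv = 10770 m/s

From Kepler's third law T² = 4π²r³/μ at r = 1.248×10^9 km, T = 8801 days = 8801 × 86400 s = 7.604064×10^8 s: μ = 4π²r³/T² = 1.32713×10^11 km³/s².
In km: r₁ = 8.34 × 1.496×10^8 = 1.247664×10^9 km; r₂ = 1.73 × 1.496×10^8 = 2.58808×10^8 km.
Transfer-ellipse semi-major axis a_t = (r₁ + r₂)/2 = (1.247664×10^9 + 2.58808×10^8)/2 = 7.53236×10^8 km.
At r₁ the circular-orbit speed is v₁ = √(μ/r₁) = 10.3135 km/s.
Transfer-orbit speed at r₁ (vis-viva): v_a = √[μ(2/r₁ − 1/a_t)] = 6.04548 km/s.
First burn Δv₁ = |v_a − v₁| = 4.268 km/s.
Circular speed at r₂: v₂ = √(μ/r₂) = 22.645 km/s.
Transfer-orbit speed at r₂: v_p = √[μ(2/r₂ − 1/a_t)] = 29.144 km/s.
Second burn Δv₂ = |v₂ − v_p| = 6.499 km/s.
Total Δv = Δv₁ + Δv₂ = 10.77 km/s.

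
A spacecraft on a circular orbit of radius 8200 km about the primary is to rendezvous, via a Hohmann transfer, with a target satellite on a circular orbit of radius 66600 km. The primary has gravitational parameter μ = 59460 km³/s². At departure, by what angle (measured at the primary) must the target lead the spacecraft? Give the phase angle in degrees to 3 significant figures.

Transfer-ellipse semi-major axis a_t = (r₁ + r₂)/2 = (8200 + 66600)/2 = 37400 km.
The half-period of the transfer ellipse is t = π√(a_t³/μ) = 93180 s.
Target angular speed ω₂ = √(μ/r₂³) = 1.419×10^-5 rad/s.
Angle swept by the target during transfer: ω₂·t = 1.322 rad = 75.75°.
Arrival is 180° from departure on the ellipse, so φ = 180° − 75.75° = 104°.

φ = 104°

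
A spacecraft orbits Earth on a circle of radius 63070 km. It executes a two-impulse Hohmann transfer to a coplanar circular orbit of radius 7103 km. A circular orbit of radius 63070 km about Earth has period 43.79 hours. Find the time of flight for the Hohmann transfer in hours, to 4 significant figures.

t = 9.085 hours

From Kepler's third law T² = 4π²r³/μ at r = 63070 km, T = 43.79 hours = 43.79 × 3600 s = 1.57644×10^5 s: μ = 4π²r³/T² = 3.98541×10^5 km³/s².
Transfer-ellipse semi-major axis a_t = (r₁ + r₂)/2 = (63070 + 7103)/2 = 35086.5 km.
By Kepler's third law the transfer-orbit period is T = 2π√(a_t³/μ), so t = T/2 = 32706 s.
Converting: 32706 s ÷ 3600 s/hour = 9.085 hours.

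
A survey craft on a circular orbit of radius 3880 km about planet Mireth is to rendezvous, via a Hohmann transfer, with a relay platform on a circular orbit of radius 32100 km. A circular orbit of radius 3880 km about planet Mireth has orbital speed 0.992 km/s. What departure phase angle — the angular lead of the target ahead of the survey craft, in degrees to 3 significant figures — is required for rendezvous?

φ = 104°

From the circular-orbit relation v² = μ/r at r = 3880 km: μ = v²r = (0.992)² × 3880 = 3818.17 km³/s².
The Hohmann ellipse has a_t = (r₁ + r₂)/2 = 17990 km.
Transfer time t = π√(a_t³/μ) = 1.227×10^5 s.
Target angular speed ω₂ = √(μ/r₂³) = 1.074×10^-5 rad/s.
Angle swept by the target during transfer: ω₂·t = 1.318 rad = 75.52°.
The survey craft traverses 180° on the transfer ellipse, so the target must lead by 180° − 75.52° = 104°.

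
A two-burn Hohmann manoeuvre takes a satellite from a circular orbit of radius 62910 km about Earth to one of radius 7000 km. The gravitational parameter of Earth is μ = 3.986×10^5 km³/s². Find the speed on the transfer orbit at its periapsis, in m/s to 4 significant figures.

v = 10120 m/s

The Hohmann ellipse has a_t = (r₁ + r₂)/2 = 34955 km.
At periapsis, r = 7000 km.
Applying v² = μ(2/r − 1/a_t): v = 10.12 km/s.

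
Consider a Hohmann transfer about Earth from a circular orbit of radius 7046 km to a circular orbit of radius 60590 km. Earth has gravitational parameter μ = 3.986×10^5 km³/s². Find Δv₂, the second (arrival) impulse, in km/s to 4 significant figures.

The Hohmann ellipse has a_t = (r₁ + r₂)/2 = 33818 km.
On the circular orbit at r = 60590 km, v_c = √(μ/r) = 2.565 km/s.
Vis-viva on the transfer ellipse at r = 60590 km gives v_t = √[μ(2/r − 1/a_t)] = 1.171 km/s.
Δv₂ = |v_t − v_c| = |1.171 − 2.565| = 1.394 km/s.

Δv₂ = 1.394 km/s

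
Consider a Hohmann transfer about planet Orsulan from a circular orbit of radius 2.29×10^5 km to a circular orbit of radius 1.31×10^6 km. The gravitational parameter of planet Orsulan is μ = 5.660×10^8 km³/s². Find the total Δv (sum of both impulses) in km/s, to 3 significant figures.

Δv = 24.6 km/s

The Hohmann ellipse has a_t = (r₁ + r₂)/2 = 7.695×10^5 km.
At r₁ the circular-orbit speed is v₁ = √(μ/r₁) = 49.72 km/s.
Transfer-orbit speed at r₁ (vis-viva): v_p = √[μ(2/r₁ − 1/a_t)] = 64.87 km/s.
First burn Δv₁ = |v_p − v₁| = 15.15 km/s.
Circular speed at r₂: v₂ = √(μ/r₂) = 20.786 km/s.
Transfer-orbit speed at r₂: v_a = √[μ(2/r₂ − 1/a_t)] = 11.339 km/s.
Second burn Δv₂ = |v₂ − v_a| = 9.447 km/s.
Total Δv = Δv₁ + Δv₂ = 24.60 km/s.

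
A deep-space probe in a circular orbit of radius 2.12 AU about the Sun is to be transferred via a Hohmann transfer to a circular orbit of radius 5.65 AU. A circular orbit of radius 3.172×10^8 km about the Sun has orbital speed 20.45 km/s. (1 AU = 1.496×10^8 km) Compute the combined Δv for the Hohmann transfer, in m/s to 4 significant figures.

Δv = 7485 m/s

From the circular-orbit relation v² = μ/r at r = 3.172×10^8 km: μ = v²r = (20.45)² × 3.172×10^8 = 1.32654×10^11 km³/s².
In km: r₁ = 2.12 × 1.496×10^8 = 3.17152×10^8 km; r₂ = 5.65 × 1.496×10^8 = 8.4524×10^8 km.
Transfer-ellipse semi-major axis a_t = (r₁ + r₂)/2 = (3.17152×10^8 + 8.4524×10^8)/2 = 5.81196×10^8 km.
Circular speed at r₁: v₁ = √(μ/r₁) = √(1.32654×10^11/3.17152×10^8) = 20.452 km/s.
On the transfer ellipse at r₁, vis-viva equation gives v_p = √[μ(2/r₁ − 1/a_t)] = 24.664 km/s.
First burn Δv₁ = |v_p − v₁| = 4.212 km/s.
Circular speed at r₂: v₂ = √(μ/r₂) = 12.5277 km/s.
Transfer-orbit speed at r₂: v_a = √[μ(2/r₂ − 1/a_t)] = 9.25427 km/s.
Second burn Δv₂ = |v₂ − v_a| = 3.273 km/s.
Total Δv = Δv₁ + Δv₂ = 7.485 km/s.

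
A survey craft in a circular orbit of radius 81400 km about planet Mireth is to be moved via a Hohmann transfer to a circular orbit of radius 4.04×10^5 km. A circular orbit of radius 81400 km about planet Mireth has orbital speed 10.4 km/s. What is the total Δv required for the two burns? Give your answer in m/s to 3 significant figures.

Δv = 4980 m/s

From the circular-orbit relation v² = μ/r at r = 81400 km: μ = v²r = (10.4)² × 81400 = 8.80422×10^6 km³/s².
Semi-major axis of the transfer orbit: a_t = (81400 + 4.040×10^5)/2 = 2.427×10^5 km.
At r₁ the circular-orbit speed is v₁ = √(μ/r₁) = 10.400 km/s.
On the transfer ellipse at r₁, v² = μ(2/r − 1/a) gives v_p = √[μ(2/r₁ − 1/a_t)] = 13.418 km/s.
First burn Δv₁ = |v_p − v₁| = 3.018 km/s.
At r₂, v₂ = √(μ/r₂) = 4.6683 km/s.
Transfer-orbit speed at r₂: v_a = √[μ(2/r₂ − 1/a_t)] = 2.7035 km/s.
Second burn Δv₂ = |v₂ − v_a| = 1.965 km/s.
Total Δv = Δv₁ + Δv₂ = 4.983 km/s.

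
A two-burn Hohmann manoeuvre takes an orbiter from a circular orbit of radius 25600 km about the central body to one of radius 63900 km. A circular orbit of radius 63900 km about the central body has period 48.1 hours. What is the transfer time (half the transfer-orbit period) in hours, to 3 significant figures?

From Kepler's third law T² = 4π²r³/μ at r = 63900 km, T = 48.1 hours = 48.1 × 3600 s = 1.7316×10^5 s: μ = 4π²r³/T² = 3.43532×10^5 km³/s².
Semi-major axis of the transfer orbit: a_t = (25600 + 63900)/2 = 44750 km.
Transfer time t = π√(a_t³/μ) = π√((44750)³ / 3.43532×10^5) = 50740 s.
Converting: 50740 s ÷ 3600 s/hour = 14.1 hours.

t = 14.1 hours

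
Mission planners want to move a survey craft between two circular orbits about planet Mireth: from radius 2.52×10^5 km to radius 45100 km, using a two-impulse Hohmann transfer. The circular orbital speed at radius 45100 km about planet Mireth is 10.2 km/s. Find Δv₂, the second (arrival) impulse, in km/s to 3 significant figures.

From the circular-orbit relation v² = μ/r at r = 45100 km: μ = v²r = (10.2)² × 45100 = 4.69220×10^6 km³/s².
Semi-major axis of the transfer orbit: a_t = (2.520×10^5 + 45100)/2 = 1.4855×10^5 km.
Circular speed at r = 45100 km: v_c = √(μ/r) = 10.200 km/s.
Vis-viva on the transfer ellipse at r = 45100 km gives v_t = √[μ(2/r − 1/a_t)] = 13.285 km/s.
Δv₂ = |v_t − v_c| = |13.285 − 10.200| = 3.085 km/s.

Δv₂ = 3.09 km/s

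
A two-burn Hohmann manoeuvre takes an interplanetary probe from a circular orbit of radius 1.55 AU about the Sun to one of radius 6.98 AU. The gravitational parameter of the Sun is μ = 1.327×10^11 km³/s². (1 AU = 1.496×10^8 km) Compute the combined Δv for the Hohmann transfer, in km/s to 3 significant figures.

In km: r₁ = 1.55 × 1.496×10^8 = 2.3188×10^8 km; r₂ = 6.98 × 1.496×10^8 = 1.044208×10^9 km.
Semi-major axis of the transfer orbit: a_t = (2.3188×10^8 + 1.044208×10^9)/2 = 6.38044×10^8 km.
At r₁ the circular-orbit speed is v₁ = √(μ/r₁) = 23.9223 km/s.
Transfer-orbit speed at r₁ (vis-viva): v_p = √[μ(2/r₁ − 1/a_t)] = 30.6036 km/s.
First burn Δv₁ = |v_p − v₁| = 6.681 km/s.
At r₂, v₂ = √(μ/r₂) = 11.273 km/s.
Transfer-orbit speed at r₂: v_a = √[μ(2/r₂ − 1/a_t)] = 6.7959 km/s.
Second burn Δv₂ = |v₂ − v_a| = 4.477 km/s.
Total Δv = Δv₁ + Δv₂ = 11.16 km/s.

Δv = 11.2 km/s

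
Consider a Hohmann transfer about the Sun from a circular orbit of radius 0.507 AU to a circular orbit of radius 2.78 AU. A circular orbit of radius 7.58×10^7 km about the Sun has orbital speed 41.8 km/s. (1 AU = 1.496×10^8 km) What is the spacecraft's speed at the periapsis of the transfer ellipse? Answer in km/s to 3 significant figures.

From the circular-orbit relation v² = μ/r at r = 7.58×10^7 km: μ = v²r = (41.8)² × 7.58×10^7 = 1.32441×10^11 km³/s².
In km: r₁ = 0.507 × 1.496×10^8 = 7.58472×10^7 km; r₂ = 2.78 × 1.496×10^8 = 4.15888×10^8 km.
Transfer-ellipse semi-major axis a_t = (r₁ + r₂)/2 = (7.58472×10^7 + 4.15888×10^8)/2 = 2.458676×10^8 km.
The periapsis of the transfer ellipse is at r = 7.58472×10^7 km.
Vis-viva: v = √[μ(2/r − 1/a_t)] = √[1.32441×10^11 × (2/7.58472×10^7 − 1/2.458676×10^8)] = 54.35 km/s.

v = 54.3 km/s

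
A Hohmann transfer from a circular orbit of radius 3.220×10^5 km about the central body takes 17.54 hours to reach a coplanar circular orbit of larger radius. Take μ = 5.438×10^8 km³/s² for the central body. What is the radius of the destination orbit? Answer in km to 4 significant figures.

r₂ = 8.848×10^5 km

Transfer time t = 17.54 hours = 63144 s, and t = π√(a_t³/μ).
So a_t = (μ t²/π²)^(1/3) = (5.438×10^8 × (63144)² / π²)^(1/3) = 6.0339×10^5 km.
Since a_t = (r₁ + r₂)/2, r₂ = 2a_t − r₁ = 2×6.0339×10^5 − 3.220×10^5 = 8.8478×10^5 km.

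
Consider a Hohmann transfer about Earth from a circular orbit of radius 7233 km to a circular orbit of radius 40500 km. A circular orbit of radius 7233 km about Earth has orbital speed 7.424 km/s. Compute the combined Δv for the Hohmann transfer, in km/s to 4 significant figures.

Δv = 3.657 km/s

From the circular-orbit relation v² = μ/r at r = 7233 km: μ = v²r = (7.424)² × 7233 = 3.98652×10^5 km³/s².
The Hohmann ellipse has a_t = (r₁ + r₂)/2 = 23866.5 km.
Circular speed at r₁: v₁ = √(μ/r₁) = √(3.98652×10^5/7233) = 7.424 km/s.
On the transfer ellipse at r₁, vis-viva gives v_p = √[μ(2/r₁ − 1/a_t)] = 9.671 km/s.
First burn Δv₁ = |v_p − v₁| = 2.247 km/s.
Circular speed at r₂: v₂ = √(μ/r₂) = 3.137 km/s.
Transfer-orbit speed at r₂: v_a = √[μ(2/r₂ − 1/a_t)] = 1.727 km/s.
Second burn Δv₂ = |v₂ − v_a| = 1.410 km/s.
Δv = Δv₁ + Δv₂ = 2.247 + 1.410 = 3.657 km/s.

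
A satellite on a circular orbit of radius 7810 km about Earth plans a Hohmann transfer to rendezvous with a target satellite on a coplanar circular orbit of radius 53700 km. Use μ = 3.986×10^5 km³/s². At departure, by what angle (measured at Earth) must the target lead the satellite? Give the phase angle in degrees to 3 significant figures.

Semi-major axis of the transfer orbit: a_t = (7810 + 53700)/2 = 30755 km.
The half-period of the transfer ellipse is t = π√(a_t³/μ) = 26838.3 s.
The target's mean motion on its circular orbit is ω₂ = √(μ/r₂³) = 5.07349×10^-5 rad/s.
Angle swept by the target during transfer: ω₂·t = 1.36164 rad = 78.02°.
The satellite traverses 180° on the transfer ellipse, so the target must lead by 180° − 78.02° = 102°.

φ = 102°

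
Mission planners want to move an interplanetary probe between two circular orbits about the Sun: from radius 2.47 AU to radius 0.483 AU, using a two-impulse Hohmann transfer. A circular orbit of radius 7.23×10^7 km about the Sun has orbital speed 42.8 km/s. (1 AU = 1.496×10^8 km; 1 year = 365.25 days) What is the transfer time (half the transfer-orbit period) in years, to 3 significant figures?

From the circular-orbit relation v² = μ/r at r = 7.23×10^7 km: μ = v²r = (42.8)² × 7.23×10^7 = 1.32442×10^11 km³/s².
In km: r₁ = 2.47 × 1.496×10^8 = 3.69512×10^8 km; r₂ = 0.483 × 1.496×10^8 = 7.22568×10^7 km.
The Hohmann ellipse has a_t = (r₁ + r₂)/2 = 2.208844×10^8 km.
Half the transfer-orbit period gives t = π√(a_t³/μ) = 2.834×10^7 s.
Converting: 2.834×10^7 s ÷ 3.15576×10^7 s/year (365.25 × 86400) = 0.898 years.

t = 0.898 years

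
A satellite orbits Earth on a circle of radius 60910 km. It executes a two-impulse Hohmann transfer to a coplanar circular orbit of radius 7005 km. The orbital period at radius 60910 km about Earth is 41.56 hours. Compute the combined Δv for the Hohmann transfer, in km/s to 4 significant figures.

Δv = 3.955 km/s

From Kepler's third law T² = 4π²r³/μ at r = 60910 km, T = 41.56 hours = 41.56 × 3600 s = 1.49616×10^5 s: μ = 4π²r³/T² = 3.98538×10^5 km³/s².
The Hohmann ellipse has a_t = (r₁ + r₂)/2 = 33957.5 km.
Circular speed at r₁: v₁ = √(μ/r₁) = √(3.98538×10^5/60910) = 2.558 km/s.
On the transfer ellipse at r₁, v² = μ(2/r − 1/a) gives v_a = √[μ(2/r₁ − 1/a_t)] = 1.162 km/s.
First burn Δv₁ = |v_a − v₁| = 1.396 km/s.
At r₂, v₂ = √(μ/r₂) = 7.5428 km/s.
Transfer-orbit speed at r₂: v_p = √[μ(2/r₂ − 1/a_t)] = 10.102 km/s.
Second burn Δv₂ = |v₂ − v_p| = 2.559 km/s.
Δv = Δv₁ + Δv₂ = 1.396 + 2.559 = 3.955 km/s.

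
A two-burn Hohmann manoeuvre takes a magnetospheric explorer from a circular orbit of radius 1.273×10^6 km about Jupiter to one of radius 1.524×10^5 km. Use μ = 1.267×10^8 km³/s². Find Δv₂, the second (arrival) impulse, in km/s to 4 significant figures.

Δv₂ = 9.702 km/s

Semi-major axis of the transfer orbit: a_t = (1.273×10^6 + 1.524×10^5)/2 = 7.127×10^5 km.
On the circular orbit at r = 1.524×10^5 km, v_c = √(μ/r) = 28.833 km/s.
Transfer-orbit speed at the same r (vis-viva, a = a_t): v_t = √[μ(2/r − 1/a_t)] = 38.535 km/s.
Δv₂ = |v_t − v_c| = |38.535 − 28.833| = 9.702 km/s.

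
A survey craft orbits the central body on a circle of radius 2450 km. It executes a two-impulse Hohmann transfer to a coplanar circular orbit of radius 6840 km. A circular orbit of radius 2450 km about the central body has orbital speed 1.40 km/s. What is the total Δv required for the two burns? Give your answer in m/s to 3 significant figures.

From the circular-orbit relation v² = μ/r at r = 2450 km: μ = v²r = (1.40)² × 2450 = 4802.00 km³/s².
Transfer-ellipse semi-major axis a_t = (r₁ + r₂)/2 = (2450 + 6840)/2 = 4645 km.
At r₁ the circular-orbit speed is v₁ = √(μ/r₁) = 1.40000 km/s.
Transfer-orbit speed at r₁ (v² = μ(2/r − 1/a)): v_p = √[μ(2/r₁ − 1/a_t)] = 1.69888 km/s.
First burn Δv₁ = |v_p − v₁| = 0.29888 km/s.
Circular speed at r₂: v₂ = √(μ/r₂) = 0.83788 km/s.
Transfer-orbit speed at r₂: v_a = √[μ(2/r₂ − 1/a_t)] = 0.60852 km/s.
Second burn Δv₂ = |v₂ − v_a| = 0.22936 km/s.
Δv = Δv₁ + Δv₂ = 0.29888 + 0.22936 = 0.5282 km/s.

Δv = 528 m/s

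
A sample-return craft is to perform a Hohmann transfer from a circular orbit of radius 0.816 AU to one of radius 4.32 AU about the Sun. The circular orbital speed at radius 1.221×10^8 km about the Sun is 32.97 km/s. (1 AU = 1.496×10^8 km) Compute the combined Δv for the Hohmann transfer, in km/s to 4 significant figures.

Δv = 16.05 km/s

From the circular-orbit relation v² = μ/r at r = 1.221×10^8 km: μ = v²r = (32.97)² × 1.221×10^8 = 1.32725×10^11 km³/s².
In km: r₁ = 0.816 × 1.496×10^8 = 1.220736×10^8 km; r₂ = 4.32 × 1.496×10^8 = 6.46272×10^8 km.
The Hohmann ellipse has a_t = (r₁ + r₂)/2 = 3.841728×10^8 km.
At r₁ the circular-orbit speed is v₁ = √(μ/r₁) = 32.97356 km/s.
On the transfer ellipse at r₁, vis-viva equation gives v_p = √[μ(2/r₁ − 1/a_t)] = 42.76715 km/s.
First burn Δv₁ = |v_p − v₁| = 9.794 km/s.
Circular speed at r₂: v₂ = √(μ/r₂) = 14.331 km/s.
Transfer-orbit speed at r₂: v_a = √[μ(2/r₂ − 1/a_t)] = 8.0782 km/s.
Second burn Δv₂ = |v₂ − v_a| = 6.253 km/s.
Total Δv = Δv₁ + Δv₂ = 16.05 km/s.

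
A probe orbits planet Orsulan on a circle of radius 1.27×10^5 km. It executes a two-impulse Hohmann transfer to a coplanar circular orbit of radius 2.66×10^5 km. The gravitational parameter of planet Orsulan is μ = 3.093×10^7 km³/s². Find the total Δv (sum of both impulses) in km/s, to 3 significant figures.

Δv = 4.67 km/s

The Hohmann ellipse has a_t = (r₁ + r₂)/2 = 1.965×10^5 km.
Circular speed at r₁: v₁ = √(μ/r₁) = √(3.093×10^7/1.270×10^5) = 15.606 km/s.
Transfer-orbit speed at r₁ (v² = μ(2/r − 1/a)): v_p = √[μ(2/r₁ − 1/a_t)] = 18.157 km/s.
First burn Δv₁ = |v_p − v₁| = 2.551 km/s.
Circular speed at r₂: v₂ = √(μ/r₂) = 10.783 km/s.
Transfer-orbit speed at r₂: v_a = √[μ(2/r₂ − 1/a_t)] = 8.6690 km/s.
Second burn Δv₂ = |v₂ − v_a| = 2.114 km/s.
Δv = Δv₁ + Δv₂ = 2.551 + 2.114 = 4.665 km/s.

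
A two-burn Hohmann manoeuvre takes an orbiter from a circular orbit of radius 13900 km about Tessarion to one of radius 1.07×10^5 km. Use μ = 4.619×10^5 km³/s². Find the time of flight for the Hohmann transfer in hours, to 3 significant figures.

Semi-major axis of the transfer orbit: a_t = (13900 + 1.070×10^5)/2 = 60450 km.
Half the transfer-orbit period gives t = π√(a_t³/μ) = 68700 s.
Converting: 68700 s ÷ 3600 s/hour = 19.1 hours.

t = 19.1 hours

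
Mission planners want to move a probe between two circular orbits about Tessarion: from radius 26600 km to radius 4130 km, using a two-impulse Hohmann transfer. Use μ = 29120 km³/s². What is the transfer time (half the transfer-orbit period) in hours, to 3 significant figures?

t = 9.74 hours

The Hohmann ellipse has a_t = (r₁ + r₂)/2 = 15365 km.
Transfer time t = π√(a_t³/μ) = π√((15365)³ / 29120) = 35060 s.
Converting: 35060 s ÷ 3600 s/hour = 9.74 hours.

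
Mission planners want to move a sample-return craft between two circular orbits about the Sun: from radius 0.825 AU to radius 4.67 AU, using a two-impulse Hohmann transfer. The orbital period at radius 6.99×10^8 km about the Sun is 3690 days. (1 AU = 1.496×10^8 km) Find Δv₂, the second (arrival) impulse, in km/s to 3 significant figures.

From Kepler's third law T² = 4π²r³/μ at r = 6.99×10^8 km, T = 3690 days = 3690 × 86400 s = 3.18816×10^8 s: μ = 4π²r³/T² = 1.32651×10^11 km³/s².
In km: r₁ = 0.825 × 1.496×10^8 = 1.2342×10^8 km; r₂ = 4.67 × 1.496×10^8 = 6.98632×10^8 km.
Semi-major axis of the transfer orbit: a_t = (1.2342×10^8 + 6.98632×10^8)/2 = 4.11026×10^8 km.
Circular speed at r = 6.98632×10^8 km: v_c = √(μ/r) = 13.78 km/s.
Transfer-orbit speed at the same r (vis-viva, a = a_t): v_t = √[μ(2/r − 1/a_t)] = 7.551 km/s.
Δv₂ = |v_t − v_c| = |7.551 − 13.78| = 6.229 km/s.

Δv₂ = 6.23 km/s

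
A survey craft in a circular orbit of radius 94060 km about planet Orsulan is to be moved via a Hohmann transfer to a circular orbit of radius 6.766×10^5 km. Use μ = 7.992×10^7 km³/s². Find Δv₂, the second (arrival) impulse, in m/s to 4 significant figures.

Δv₂ = 5499 m/s

The Hohmann ellipse has a_t = (r₁ + r₂)/2 = 3.8533×10^5 km.
On the circular orbit at r = 6.766×10^5 km, v_c = √(μ/r) = 10.8683 km/s.
Vis-viva on the transfer ellipse at r = 6.766×10^5 km gives v_t = √[μ(2/r − 1/a_t)] = 5.36967 km/s.
Δv₂ = |v_t − v_c| = |5.36967 − 10.8683| = 5.499 km/s.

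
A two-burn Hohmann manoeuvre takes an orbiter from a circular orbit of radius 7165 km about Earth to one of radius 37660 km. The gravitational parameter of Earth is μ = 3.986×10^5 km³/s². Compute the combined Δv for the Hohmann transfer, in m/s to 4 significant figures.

Δv = 3624 m/s

Semi-major axis of the transfer orbit: a_t = (7165 + 37660)/2 = 22412.5 km.
Circular speed at r₁: v₁ = √(μ/r₁) = √(3.986×10^5/7165) = 7.4587 km/s.
Transfer-orbit speed at r₁ (vis-viva equation): v_p = √[μ(2/r₁ − 1/a_t)] = 9.6684 km/s.
First burn Δv₁ = |v_p − v₁| = 2.210 km/s.
Circular speed at r₂: v₂ = √(μ/r₂) = 3.253 km/s.
Transfer-orbit speed at r₂: v_a = √[μ(2/r₂ − 1/a_t)] = 1.839 km/s.
Second burn Δv₂ = |v₂ − v_a| = 1.414 km/s.
Total Δv = Δv₁ + Δv₂ = 3.624 km/s.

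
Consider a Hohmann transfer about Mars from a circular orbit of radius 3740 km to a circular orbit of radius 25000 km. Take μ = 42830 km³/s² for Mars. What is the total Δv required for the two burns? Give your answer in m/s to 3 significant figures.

Semi-major axis of the transfer orbit: a_t = (3740 + 25000)/2 = 14370 km.
Circular speed at r₁: v₁ = √(μ/r₁) = √(42830/3740) = 3.38406 km/s.
On the transfer ellipse at r₁, vis-viva equation gives v_p = √[μ(2/r₁ − 1/a_t)] = 4.46354 km/s.
First burn Δv₁ = |v_p − v₁| = 1.0795 km/s.
At r₂, v₂ = √(μ/r₂) = 1.3089 km/s.
Transfer-orbit speed at r₂: v_a = √[μ(2/r₂ − 1/a_t)] = 0.66775 km/s.
Second burn Δv₂ = |v₂ − v_a| = 0.64115 km/s.
Δv = Δv₁ + Δv₂ = 1.0795 + 0.64115 = 1.721 km/s.

Δv = 1720 m/s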